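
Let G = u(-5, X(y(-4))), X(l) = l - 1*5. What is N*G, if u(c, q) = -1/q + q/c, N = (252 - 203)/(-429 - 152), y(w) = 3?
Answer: -63/830 ≈ -0.075904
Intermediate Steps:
N = -7/83 (N = 49/(-581) = 49*(-1/581) = -7/83 ≈ -0.084337)
X(l) = -5 + l (X(l) = l - 5 = -5 + l)
G = 9/10 (G = -1/(-5 + 3) + (-5 + 3)/(-5) = -1/(-2) - 2*(-⅕) = -1*(-½) + ⅖ = ½ + ⅖ = 9/10 ≈ 0.90000)
N*G = -7/83*9/10 = -63/830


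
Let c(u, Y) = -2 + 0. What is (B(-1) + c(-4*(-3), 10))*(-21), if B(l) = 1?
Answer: 21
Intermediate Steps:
c(u, Y) = -2
(B(-1) + c(-4*(-3), 10))*(-21) = (1 - 2)*(-21) = -1*(-21) = 21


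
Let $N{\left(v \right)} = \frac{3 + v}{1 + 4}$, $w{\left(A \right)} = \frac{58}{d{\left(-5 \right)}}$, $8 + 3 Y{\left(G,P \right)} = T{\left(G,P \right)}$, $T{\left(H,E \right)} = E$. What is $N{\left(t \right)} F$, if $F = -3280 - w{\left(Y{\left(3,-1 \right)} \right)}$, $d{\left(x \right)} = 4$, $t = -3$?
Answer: $0$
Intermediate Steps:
$Y{\left(G,P \right)} = - \frac{8}{3} + \frac{P}{3}$
$w{\left(A \right)} = \frac{29}{2}$ ($w{\left(A \right)} = \frac{58}{4} = 58 \cdot \frac{1}{4} = \frac{29}{2}$)
$N{\left(v \right)} = \frac{3}{5} + \frac{v}{5}$ ($N{\left(v \right)} = \frac{3 + v}{5} = \left(3 + v\right) \frac{1}{5} = \frac{3}{5} + \frac{v}{5}$)
$F = - \frac{6589}{2}$ ($F = -3280 - \frac{29}{2} = - \frac{6589}{2} \approx -3294.5$)
$N{\left(t \right)} F = \left(\frac{3}{5} + \frac{1}{5} \left(-3\right)\right) \left(- \frac{6589}{2}\right) = \left(\frac{3}{5} - \frac{3}{5}\right) \left(- \frac{6589}{2}\right) = 0 \left(- \frac{6589}{2}\right) = 0$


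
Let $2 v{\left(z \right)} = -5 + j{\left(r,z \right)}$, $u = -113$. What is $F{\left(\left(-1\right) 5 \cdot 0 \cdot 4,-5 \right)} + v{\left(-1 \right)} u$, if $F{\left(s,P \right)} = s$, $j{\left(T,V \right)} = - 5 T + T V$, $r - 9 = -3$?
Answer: $\frac{4633}{2} \approx 2316.5$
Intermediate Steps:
$r = 6$ ($r = 9 - 3 = 6$)
$v{\left(z \right)} = - \frac{35}{2} + 3 z$ ($v{\left(z \right)} = \frac{-5 + 6 \left(-5 + z\right)}{2} = \frac{-5 + \left(-30 + 6 z\right)}{2} = \frac{-35 + 6 z}{2} = - \frac{35}{2} + 3 z$)
$F{\left(\left(-1\right) 5 \cdot 0 \cdot 4,-5 \right)} + v{\left(-1 \right)} u = \left(-1\right) 5 \cdot 0 \cdot 4 + \left(- \frac{35}{2} + 3 \left(-1\right)\right) \left(-113\right) = \left(-5\right) 0 \cdot 4 + \left(- \frac{35}{2} - 3\right) \left(-113\right) = 0 \cdot 4 - - \frac{4633}{2} = 0 + \frac{4633}{2} = \frac{4633}{2}$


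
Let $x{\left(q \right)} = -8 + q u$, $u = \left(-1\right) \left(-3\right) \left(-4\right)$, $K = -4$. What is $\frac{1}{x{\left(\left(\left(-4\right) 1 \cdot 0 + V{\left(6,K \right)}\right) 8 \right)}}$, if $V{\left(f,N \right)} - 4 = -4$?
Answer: $- \frac{1}{8} \approx -0.125$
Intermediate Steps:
$V{\left(f,N \right)} = 0$ ($V{\left(f,N \right)} = 4 - 4 = 0$)
$u = -12$ ($u = 3 \left(-4\right) = -12$)
$x{\left(q \right)} = -8 - 12 q$ ($x{\left(q \right)} = -8 + q \left(-12\right) = -8 - 12 q$)
$\frac{1}{x{\left(\left(\left(-4\right) 1 \cdot 0 + V{\left(6,K \right)}\right) 8 \right)}} = \frac{1}{-8 - 12 \left(\left(-4\right) 1 \cdot 0 + 0\right) 8} = \frac{1}{-8 - 12 \left(\left(-4\right) 0 + 0\right) 8} = \frac{1}{-8 - 12 \left(0 + 0\right) 8} = \frac{1}{-8 - 12 \cdot 0 \cdot 8} = \frac{1}{-8 - 0} = \frac{1}{-8 + 0} = \frac{1}{-8} = - \frac{1}{8}$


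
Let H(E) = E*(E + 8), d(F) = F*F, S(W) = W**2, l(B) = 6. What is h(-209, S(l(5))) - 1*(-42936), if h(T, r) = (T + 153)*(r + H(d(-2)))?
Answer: 38232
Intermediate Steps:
d(F) = F**2
H(E) = E*(8 + E)
h(T, r) = (48 + r)*(153 + T) (h(T, r) = (T + 153)*(r + (-2)**2*(8 + (-2)**2)) = (153 + T)*(r + 4*(8 + 4)) = (153 + T)*(r + 4*12) = (153 + T)*(r + 48) = (153 + T)*(48 + r) = (48 + r)*(153 + T))
h(-209, S(l(5))) - 1*(-42936) = (7344 + 48*(-209) + 153*6**2 - 209*6**2) - 1*(-42936) = (7344 - 10032 + 153*36 - 209*36) + 42936 = (7344 - 10032 + 5508 - 7524) + 42936 = -4704 + 42936 = 38232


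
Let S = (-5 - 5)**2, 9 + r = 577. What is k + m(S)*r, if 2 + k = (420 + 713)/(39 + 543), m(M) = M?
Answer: 33057569/582 ≈ 56800.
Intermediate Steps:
r = 568 (r = -9 + 577 = 568)
S = 100 (S = (-10)**2 = 100)
k = -31/582 (k = -2 + (420 + 713)/(39 + 543) = -2 + 1133/582 = -31/582 ≈ -0.053265)
k + m(S)*r = -31/582 + 100*568 = -31/582 + 56800 = 33057569/582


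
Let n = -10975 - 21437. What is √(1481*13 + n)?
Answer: I*√13159 ≈ 114.71*I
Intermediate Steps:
n = -32412
√(1481*13 + n) = √(1481*13 - 32412) = √(19253 - 32412) = √(-13159) = I*√13159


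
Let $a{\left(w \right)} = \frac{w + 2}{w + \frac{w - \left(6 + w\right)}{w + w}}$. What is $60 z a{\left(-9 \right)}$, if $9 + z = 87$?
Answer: $3780$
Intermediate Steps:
$z = 78$ ($z = -9 + 87 = 78$)
$a{\left(w \right)} = \frac{2 + w}{w - \frac{3}{w}}$ ($a{\left(w \right)} = \frac{2 + w}{w - \frac{6}{2 w}} = \frac{2 + w}{w - 6 \frac{1}{2 w}} = \frac{2 + w}{w - \frac{3}{w}}$)
$60 z a{\left(-9 \right)} = 60 \cdot 78 \left(- \frac{9 \left(2 - 9\right)}{-3 + \left(-9\right)^{2}}\right) = 4680 \left(\left(-9\right) \frac{1}{-3 + 81} \left(-7\right)\right) = 4680 \left(\left(-9\right) \frac{1}{78} \left(-7\right)\right) = 4680 \cdot \frac{21}{26} = 3780$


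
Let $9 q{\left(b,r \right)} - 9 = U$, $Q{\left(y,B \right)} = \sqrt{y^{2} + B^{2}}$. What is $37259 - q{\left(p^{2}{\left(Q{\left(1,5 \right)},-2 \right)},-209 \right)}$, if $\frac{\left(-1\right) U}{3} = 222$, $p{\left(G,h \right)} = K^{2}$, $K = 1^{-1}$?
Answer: $37332$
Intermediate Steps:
$K = 1$
$Q{\left(y,B \right)} = \sqrt{B^{2} + y^{2}}$
$p{\left(G,h \right)} = 1$ ($p{\left(G,h \right)} = 1^{2} = 1$)
$U = -666$ ($U = \left(-3\right) 222 = -666$)
$q{\left(b,r \right)} = -73$ ($q{\left(b,r \right)} = 1 + \frac{1}{9} \left(-666\right) = 1 - 74 = -73$)
$37259 - q{\left(p^{2}{\left(Q{\left(1,5 \right)},-2 \right)},-209 \right)} = 37259 - -73 = 37259 + 73 = 37332$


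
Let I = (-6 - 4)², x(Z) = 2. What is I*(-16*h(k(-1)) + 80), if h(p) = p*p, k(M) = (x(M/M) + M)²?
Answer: 6400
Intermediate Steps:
I = 100 (I = (-10)² = 100)
k(M) = (2 + M)²
h(p) = p²
I*(-16*h(k(-1)) + 80) = 100*(-16*(2 - 1)⁴ + 80) = 100*(-16*(1²)² + 80) = 100*(-16*1² + 80) = 100*(-16*1 + 80) = 100*(-16 + 80) = 100*64 = 6400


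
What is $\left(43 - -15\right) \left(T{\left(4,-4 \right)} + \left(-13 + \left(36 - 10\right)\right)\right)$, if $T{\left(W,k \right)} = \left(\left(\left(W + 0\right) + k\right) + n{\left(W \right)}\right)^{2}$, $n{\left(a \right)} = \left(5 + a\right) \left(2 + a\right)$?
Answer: $169882$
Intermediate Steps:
$n{\left(a \right)} = \left(2 + a\right) \left(5 + a\right)$
$T{\left(W,k \right)} = \left(10 + k + W^{2} + 8 W\right)^{2}$ ($T{\left(W,k \right)} = \left(\left(\left(W + 0\right) + k\right) + \left(10 + W^{2} + 7 W\right)\right)^{2} = \left(\left(W + k\right) + \left(10 + W^{2} + 7 W\right)\right)^{2} = \left(10 + k + W^{2} + 8 W\right)^{2}$)
$\left(43 - -15\right) \left(T{\left(4,-4 \right)} + \left(-13 + \left(36 - 10\right)\right)\right) = \left(43 - -15\right) \left(\left(10 - 4 + 4^{2} + 8 \cdot 4\right)^{2} + \left(-13 + \left(36 - 10\right)\right)\right) = \left(43 + 15\right) \left(\left(10 - 4 + 16 + 32\right)^{2} + \left(-13 + 26\right)\right) = 58 \left(54^{2} + 13\right) = 58 \left(2916 + 13\right) = 58 \cdot 2929 = 169882$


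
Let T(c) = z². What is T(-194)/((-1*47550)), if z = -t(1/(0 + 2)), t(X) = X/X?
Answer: -1/47550 ≈ -2.1030e-5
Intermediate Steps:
t(X) = 1
z = -1 (z = -1*1 = -1)
T(c) = 1 (T(c) = (-1)² = 1)
T(-194)/((-1*47550)) = 1/(-1*47550) = 1/(-47550) = 1*(-1/47550) = -1/47550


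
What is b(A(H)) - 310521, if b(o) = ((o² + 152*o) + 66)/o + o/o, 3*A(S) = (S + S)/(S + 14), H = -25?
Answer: -256016413/825 ≈ -3.1032e+5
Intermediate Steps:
A(S) = 2*S/(3*(14 + S)) (A(S) = ((S + S)/(S + 14))/3 = ((2*S)/(14 + S))/3 = (2*S/(14 + S))/3 = 2*S/(3*(14 + S)))
b(o) = 1 + (66 + o² + 152*o)/o (b(o) = (66 + o² + 152*o)/o + 1 = 1 + (66 + o² + 152*o)/o)
b(A(H)) - 310521 = (153 + (⅔)*(-25)/(14 - 25) + 66/(((⅔)*(-25)/(14 - 25)))) - 310521 = (153 + (⅔)*(-25)/(-11) + 66/(((⅔)*(-25)/(-11)))) - 310521 = (153 + (⅔)*(-25)*(-1/11) + 66/(((⅔)*(-25)*(-1/11)))) - 310521 = (153 + 50/33 + 66/(50/33)) - 310521 = (153 + 50/33 + 66*(33/50)) - 310521 = (153 + 50/33 + 1089/25) - 310521 = 163412/825 - 310521 = -256016413/825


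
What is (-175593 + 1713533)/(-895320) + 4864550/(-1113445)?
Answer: -60677405093/9968895774 ≈ -6.0867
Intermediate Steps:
(-175593 + 1713533)/(-895320) + 4864550/(-1113445) = 1537940*(-1/895320) + 4864550*(-1/1113445) = -76897/44766 - 972910/222689 = -60677405093/9968895774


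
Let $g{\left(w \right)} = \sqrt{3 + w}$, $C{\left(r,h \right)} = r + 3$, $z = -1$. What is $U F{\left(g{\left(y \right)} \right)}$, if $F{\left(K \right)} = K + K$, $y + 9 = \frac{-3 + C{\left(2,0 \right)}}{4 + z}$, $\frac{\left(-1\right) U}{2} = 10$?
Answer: $- \frac{160 i \sqrt{3}}{3} \approx - 92.376 i$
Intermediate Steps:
$U = -20$ ($U = \left(-2\right) 10 = -20$)
$C{\left(r,h \right)} = 3 + r$
$y = - \frac{25}{3}$ ($y = -9 + \frac{-3 + \left(3 + 2\right)}{4 - 1} = -9 + \frac{-3 + 5}{3} = -9 + 2 \cdot \frac{1}{3} = -9 + \frac{2}{3} = - \frac{25}{3} \approx -8.3333$)
$F{\left(K \right)} = 2 K$
$U F{\left(g{\left(y \right)} \right)} = - 20 \cdot 2 \sqrt{3 - \frac{25}{3}} = - 20 \cdot 2 \sqrt{- \frac{16}{3}} = - 20 \cdot 2 \frac{4 i \sqrt{3}}{3} = - 20 \frac{8 i \sqrt{3}}{3} = - \frac{160 i \sqrt{3}}{3}$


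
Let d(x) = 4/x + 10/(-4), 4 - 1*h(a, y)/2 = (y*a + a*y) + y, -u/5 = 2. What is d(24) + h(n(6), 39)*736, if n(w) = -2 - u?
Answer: -2910151/3 ≈ -9.7005e+5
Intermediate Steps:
u = -10 (u = -5*2 = -10)
n(w) = 8 (n(w) = -2 - 1*(-10) = -2 + 10 = 8)
h(a, y) = 8 - 2*y - 4*a*y (h(a, y) = 8 - 2*((y*a + a*y) + y) = 8 - 2*((a*y + a*y) + y) = 8 - 2*(2*a*y + y) = 8 - 2*(y + 2*a*y) = 8 + (-2*y - 4*a*y) = 8 - 2*y - 4*a*y)
d(x) = -5/2 + 4/x (d(x) = 4/x + 10*(-1/4) = 4/x - 5/2 = -5/2 + 4/x)
d(24) + h(n(6), 39)*736 = (-5/2 + 4/24) + (8 - 2*39 - 4*8*39)*736 = (-5/2 + 4*(1/24)) + (8 - 78 - 1248)*736 = (-5/2 + 1/6) - 1318*736 = -7/3 - 970048 = -2910151/3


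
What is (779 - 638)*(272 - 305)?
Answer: -4653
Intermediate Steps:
(779 - 638)*(272 - 305) = 141*(-33) = -4653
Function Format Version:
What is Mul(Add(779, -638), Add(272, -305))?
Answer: -4653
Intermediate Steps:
Mul(Add(779, -638), Add(272, -305)) = Mul(141, -33) = -4653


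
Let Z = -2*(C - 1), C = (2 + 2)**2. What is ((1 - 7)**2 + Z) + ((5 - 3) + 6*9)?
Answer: 62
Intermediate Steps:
C = 16 (C = 4**2 = 16)
Z = -30 (Z = -2*(16 - 1) = -2*15 = -30)
((1 - 7)**2 + Z) + ((5 - 3) + 6*9) = ((1 - 7)**2 - 30) + ((5 - 3) + 6*9) = ((-6)**2 - 30) + (2 + 54) = (36 - 30) + 56 = 6 + 56 = 62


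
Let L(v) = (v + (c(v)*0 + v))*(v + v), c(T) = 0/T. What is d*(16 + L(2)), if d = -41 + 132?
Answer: 2912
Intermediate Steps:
d = 91
c(T) = 0
L(v) = 4*v**2 (L(v) = (v + (0*0 + v))*(v + v) = (v + (0 + v))*(2*v) = (v + v)*(2*v) = (2*v)*(2*v) = 4*v**2)
d*(16 + L(2)) = 91*(16 + 4*2**2) = 91*(16 + 4*4) = 91*(16 + 16) = 91*32 = 2912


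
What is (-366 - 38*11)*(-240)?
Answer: 188160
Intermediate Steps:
(-366 - 38*11)*(-240) = (-366 - 418)*(-240) = -784*(-240) = 188160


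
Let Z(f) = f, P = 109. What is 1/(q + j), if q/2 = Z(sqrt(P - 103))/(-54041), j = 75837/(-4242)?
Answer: -104389316255082586/1866235873793763217 + 216098718472*sqrt(6)/1866235873793763217 ≈ -0.055936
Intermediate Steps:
j = -25279/1414 (j = 75837*(-1/4242) = -25279/1414 ≈ -17.878)
q = -2*sqrt(6)/54041 (q = 2*(sqrt(109 - 103)/(-54041)) = 2*(sqrt(6)*(-1/54041)) = 2*(-sqrt(6)/54041) = -2*sqrt(6)/54041 ≈ -9.0653e-5)
1/(q + j) = 1/(-2*sqrt(6)/54041 - 25279/1414) = 1/(-25279/1414 - 2*sqrt(6)/54041)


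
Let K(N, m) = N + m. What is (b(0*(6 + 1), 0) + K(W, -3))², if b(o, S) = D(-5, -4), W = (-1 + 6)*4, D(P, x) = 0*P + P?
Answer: 144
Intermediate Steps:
D(P, x) = P (D(P, x) = 0 + P = P)
W = 20 (W = 5*4 = 20)
b(o, S) = -5
(b(0*(6 + 1), 0) + K(W, -3))² = (-5 + (20 - 3))² = (-5 + 17)² = 12² = 144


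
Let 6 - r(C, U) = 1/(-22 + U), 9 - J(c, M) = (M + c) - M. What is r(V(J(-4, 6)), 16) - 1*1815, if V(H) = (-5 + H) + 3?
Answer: -10853/6 ≈ -1808.8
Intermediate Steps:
J(c, M) = 9 - c (J(c, M) = 9 - ((M + c) - M) = 9 - c)
V(H) = -2 + H
r(C, U) = 6 - 1/(-22 + U)
r(V(J(-4, 6)), 16) - 1*1815 = (-133 + 6*16)/(-22 + 16) - 1*1815 = (-133 + 96)/(-6) - 1815 = -1/6*(-37) - 1815 = 37/6 - 1815 = -10853/6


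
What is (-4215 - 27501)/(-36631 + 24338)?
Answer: 31716/12293 ≈ 2.5800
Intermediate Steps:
(-4215 - 27501)/(-36631 + 24338) = -31716/(-12293) = -31716*(-1/12293) = 31716/12293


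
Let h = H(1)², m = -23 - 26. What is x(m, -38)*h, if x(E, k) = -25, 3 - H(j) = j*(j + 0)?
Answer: -100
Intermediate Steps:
m = -49
H(j) = 3 - j² (H(j) = 3 - j*(j + 0) = 3 - j*j = 3 - j²)
h = 4 (h = (3 - 1*1²)² = (3 - 1*1)² = (3 - 1)² = 2² = 4)
x(m, -38)*h = -25*4 = -100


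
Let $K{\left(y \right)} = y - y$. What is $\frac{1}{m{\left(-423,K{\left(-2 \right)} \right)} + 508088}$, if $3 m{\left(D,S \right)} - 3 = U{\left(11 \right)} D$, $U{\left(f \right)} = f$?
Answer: $\frac{1}{506538} \approx 1.9742 \cdot 10^{-6}$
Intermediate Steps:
$K{\left(y \right)} = 0$
$m{\left(D,S \right)} = 1 + \frac{11 D}{3}$
$\frac{1}{m{\left(-423,K{\left(-2 \right)} \right)} + 508088} = \frac{1}{\left(1 + \frac{11}{3} \left(-423\right)\right) + 508088} = \frac{1}{\left(1 - 1551\right) + 508088} = \frac{1}{-1550 + 508088} = \frac{1}{506538}$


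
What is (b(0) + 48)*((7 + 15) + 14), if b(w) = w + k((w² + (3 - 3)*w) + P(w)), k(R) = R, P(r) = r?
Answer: 1728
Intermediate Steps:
b(w) = w² + 2*w (b(w) = w + ((w² + (3 - 3)*w) + w) = w + ((w² + 0*w) + w) = w + ((w² + 0) + w) = w + (w² + w) = w + (w + w²) = w² + 2*w)
(b(0) + 48)*((7 + 15) + 14) = (0*(2 + 0) + 48)*((7 + 15) + 14) = (0*2 + 48)*(22 + 14) = (0 + 48)*36 = 48*36 = 1728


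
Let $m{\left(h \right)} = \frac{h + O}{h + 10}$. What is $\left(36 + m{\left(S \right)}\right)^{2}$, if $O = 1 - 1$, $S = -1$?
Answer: $\frac{104329}{81} \approx 1288.0$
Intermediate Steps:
$O = 0$ ($O = 1 - 1 = 0$)
$m{\left(h \right)} = \frac{h}{10 + h}$ ($m{\left(h \right)} = \frac{h + 0}{h + 10} = \frac{h}{10 + h}$)
$\left(36 + m{\left(S \right)}\right)^{2} = \left(36 - \frac{1}{10 - 1}\right)^{2} = \left(36 - \frac{1}{9}\right)^{2} = \left(\frac{323}{9}\right)^{2} = \frac{104329}{81}$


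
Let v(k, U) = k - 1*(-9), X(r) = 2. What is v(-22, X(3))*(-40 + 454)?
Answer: -5382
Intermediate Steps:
v(k, U) = 9 + k (v(k, U) = k + 9 = 9 + k)
v(-22, X(3))*(-40 + 454) = (9 - 22)*(-40 + 454) = -13*414 = -5382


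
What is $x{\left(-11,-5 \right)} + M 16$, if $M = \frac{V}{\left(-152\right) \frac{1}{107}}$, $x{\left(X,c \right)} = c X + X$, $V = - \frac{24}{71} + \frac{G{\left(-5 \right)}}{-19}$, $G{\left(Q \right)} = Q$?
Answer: $\frac{1149378}{25631} \approx 44.843$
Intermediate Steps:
$V = - \frac{101}{1349}$ ($V = - \frac{24}{71} - \frac{5}{-19} = \left(-24\right) \frac{1}{71} - - \frac{5}{19} = - \frac{24}{71} + \frac{5}{19} = - \frac{101}{1349} \approx -0.07487$)
$x{\left(X,c \right)} = X + X c$ ($x{\left(X,c \right)} = X c + X = X + X c$)
$M = \frac{10807}{205048}$ ($M = - \frac{101}{1349 \left(- \frac{152}{107}\right)} = \left(- \frac{101}{1349}\right) \left(- \frac{107}{152}\right) = \frac{10807}{205048} \approx 0.052705$)
$x{\left(-11,-5 \right)} + M 16 = - 11 \left(1 - 5\right) + \frac{10807}{205048} \cdot 16 = \left(-11\right) \left(-4\right) + \frac{21614}{25631} = 44 + \frac{21614}{25631} = \frac{1149378}{25631}$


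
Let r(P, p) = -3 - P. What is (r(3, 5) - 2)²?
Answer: 64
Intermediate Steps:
(r(3, 5) - 2)² = ((-3 - 1*3) - 2)² = ((-3 - 3) - 2)² = (-6 - 2)² = (-8)² = 64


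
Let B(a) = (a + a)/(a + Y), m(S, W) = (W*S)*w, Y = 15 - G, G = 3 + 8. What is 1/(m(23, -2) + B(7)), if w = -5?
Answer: 11/2544 ≈ 0.0043239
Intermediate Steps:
G = 11
Y = 4 (Y = 15 - 1*11 = 15 - 11 = 4)
m(S, W) = -5*S*W (m(S, W) = (W*S)*(-5) = (S*W)*(-5) = -5*S*W)
B(a) = 2*a/(4 + a) (B(a) = (a + a)/(a + 4) = (2*a)/(4 + a) = 2*a/(4 + a))
1/(m(23, -2) + B(7)) = 1/(-5*23*(-2) + 2*7/(4 + 7)) = 1/(230 + 2*7/11) = 1/(230 + 2*7*(1/11)) = 1/(230 + 14/11) = 1/(2544/11) = 11/2544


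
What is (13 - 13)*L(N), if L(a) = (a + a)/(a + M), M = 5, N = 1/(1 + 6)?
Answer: 0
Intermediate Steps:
N = ⅐ (N = 1/7 = ⅐ ≈ 0.14286)
L(a) = 2*a/(5 + a) (L(a) = (a + a)/(a + 5) = (2*a)/(5 + a) = 2*a/(5 + a))
(13 - 13)*L(N) = (13 - 13)*(2*(⅐)/(5 + ⅐)) = 0*(2*(⅐)/(36/7)) = 0*(2*(⅐)*(7/36)) = 0*(1/18) = 0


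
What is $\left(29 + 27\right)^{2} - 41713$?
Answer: $-38577$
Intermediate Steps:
$\left(29 + 27\right)^{2} - 41713 = 56^{2} - 41713 = 3136 - 41713 = -38577$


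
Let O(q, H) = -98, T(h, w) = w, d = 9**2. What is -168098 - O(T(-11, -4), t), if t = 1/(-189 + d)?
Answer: -168000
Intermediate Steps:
d = 81
t = -1/108 (t = 1/(-189 + 81) = 1/(-108) = -1/108 ≈ -0.0092593)
-168098 - O(T(-11, -4), t) = -168098 - 1*(-98) = -168098 + 98 = -168000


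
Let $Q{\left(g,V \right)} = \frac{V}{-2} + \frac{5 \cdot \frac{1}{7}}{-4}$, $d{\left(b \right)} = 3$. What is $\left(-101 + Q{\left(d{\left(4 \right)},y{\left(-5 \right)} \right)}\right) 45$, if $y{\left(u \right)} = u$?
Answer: $- \frac{124335}{28} \approx -4440.5$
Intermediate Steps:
$Q{\left(g,V \right)} = - \frac{5}{28} - \frac{V}{2}$ ($Q{\left(g,V \right)} = V \left(- \frac{1}{2}\right) + 5 \cdot \frac{1}{7} \left(- \frac{1}{4}\right) = - \frac{V}{2} + \frac{5}{7} \left(- \frac{1}{4}\right) = - \frac{V}{2} - \frac{5}{28} = - \frac{5}{28} - \frac{V}{2}$)
$\left(-101 + Q{\left(d{\left(4 \right)},y{\left(-5 \right)} \right)}\right) 45 = \left(-101 - - \frac{65}{28}\right) 45 = \left(-101 + \left(- \frac{5}{28} + \frac{5}{2}\right)\right) 45 = \left(-101 + \frac{65}{28}\right) 45 = \left(- \frac{2763}{28}\right) 45 = - \frac{124335}{28}$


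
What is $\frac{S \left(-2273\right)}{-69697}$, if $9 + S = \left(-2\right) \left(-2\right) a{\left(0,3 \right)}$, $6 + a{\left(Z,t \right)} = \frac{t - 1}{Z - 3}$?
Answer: $- \frac{243211}{209091} \approx -1.1632$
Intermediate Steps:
$a{\left(Z,t \right)} = -6 + \frac{-1 + t}{-3 + Z}$ ($a{\left(Z,t \right)} = -6 + \frac{t - 1}{Z - 3} = -6 + \frac{-1 + t}{-3 + Z}$)
$S = - \frac{107}{3}$ ($S = -9 + \left(-2\right) \left(-2\right) \frac{17 + 3 - 0}{-3 + 0} = -9 + 4 \frac{17 + 3 + 0}{-3} = -9 + 4 \left(\left(- \frac{1}{3}\right) 20\right) = -9 + 4 \left(- \frac{20}{3}\right) = -9 - \frac{80}{3} = - \frac{107}{3} \approx -35.667$)
$\frac{S \left(-2273\right)}{-69697} = \frac{\left(- \frac{107}{3}\right) \left(-2273\right)}{-69697} = \frac{243211}{3} \left(- \frac{1}{69697}\right) = - \frac{243211}{209091}$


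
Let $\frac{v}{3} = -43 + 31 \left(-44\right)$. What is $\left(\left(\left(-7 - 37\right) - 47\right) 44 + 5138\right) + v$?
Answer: $-3087$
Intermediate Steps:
$v = -4221$ ($v = 3 \left(-43 + 31 \left(-44\right)\right) = 3 \left(-43 - 1364\right) = 3 \left(-1407\right) = -4221$)
$\left(\left(\left(-7 - 37\right) - 47\right) 44 + 5138\right) + v = \left(\left(\left(-7 - 37\right) - 47\right) 44 + 5138\right) - 4221 = \left(\left(-44 - 47\right) 44 + 5138\right) - 4221 = \left(\left(-91\right) 44 + 5138\right) - 4221 = \left(-4004 + 5138\right) - 4221 = 1134 - 4221 = -3087$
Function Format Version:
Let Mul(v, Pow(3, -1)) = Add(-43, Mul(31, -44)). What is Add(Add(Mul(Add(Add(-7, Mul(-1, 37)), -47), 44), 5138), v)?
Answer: -3087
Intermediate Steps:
v = -4221 (v = Mul(3, Add(-43, Mul(31, -44))) = Mul(3, Add(-43, -1364)) = Mul(3, -1407) = -4221)
Add(Add(Mul(Add(Add(-7, Mul(-1, 37)), -47), 44), 5138), v) = Add(Add(Mul(Add(Add(-7, Mul(-1, 37)), -47), 44), 5138), -4221) = Add(Add(Mul(Add(Add(-7, -37), -47), 44), 5138), -4221) = Add(Add(Mul(Add(-44, -47), 44), 5138), -4221) = Add(Add(Mul(-91, 44), 5138), -4221) = Add(Add(-4004, 5138), -4221) = Add(1134, -4221) = -3087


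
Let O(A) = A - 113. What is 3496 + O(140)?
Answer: 3523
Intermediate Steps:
O(A) = -113 + A
3496 + O(140) = 3496 + (-113 + 140) = 3496 + 27 = 3523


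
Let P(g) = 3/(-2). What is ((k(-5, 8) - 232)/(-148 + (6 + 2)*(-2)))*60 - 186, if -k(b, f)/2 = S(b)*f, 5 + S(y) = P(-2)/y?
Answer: -5274/41 ≈ -128.63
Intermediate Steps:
P(g) = -3/2 (P(g) = 3*(-½) = -3/2)
S(y) = -5 - 3/(2*y)
k(b, f) = -2*f*(-5 - 3/(2*b)) (k(b, f) = -2*(-5 - 3/(2*b))*f = -2*f*(-5 - 3/(2*b)))
((k(-5, 8) - 232)/(-148 + (6 + 2)*(-2)))*60 - 186 = ((8*(3 + 10*(-5))/(-5) - 232)/(-148 + (6 + 2)*(-2)))*60 - 186 = ((8*(-⅕)*(3 - 50) - 232)/(-148 + 8*(-2)))*60 - 186 = ((8*(-⅕)*(-47) - 232)/(-148 - 16))*60 - 186 = ((376/5 - 232)/(-164))*60 - 186 = -784/5*(-1/164)*60 - 186 = (196/205)*60 - 186 = 2352/41 - 186 = -5274/41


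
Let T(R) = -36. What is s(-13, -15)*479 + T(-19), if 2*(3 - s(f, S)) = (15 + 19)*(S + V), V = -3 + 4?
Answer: 115403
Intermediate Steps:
V = 1
s(f, S) = -14 - 17*S (s(f, S) = 3 - (15 + 19)*(S + 1)/2 = 3 - 17*(1 + S) = 3 - (34 + 34*S)/2 = 3 + (-17 - 17*S) = -14 - 17*S)
s(-13, -15)*479 + T(-19) = (-14 - 17*(-15))*479 - 36 = (-14 + 255)*479 - 36 = 241*479 - 36 = 115439 - 36 = 115403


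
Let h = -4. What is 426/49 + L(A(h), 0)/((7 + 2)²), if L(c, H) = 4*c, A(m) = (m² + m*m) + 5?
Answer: 41758/3969 ≈ 10.521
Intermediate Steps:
A(m) = 5 + 2*m² (A(m) = (m² + m²) + 5 = 2*m² + 5 = 5 + 2*m²)
426/49 + L(A(h), 0)/((7 + 2)²) = 426/49 + (4*(5 + 2*(-4)²))/((7 + 2)²) = 426*(1/49) + (4*(5 + 2*16))/(9²) = 426/49 + (4*(5 + 32))/81 = 426/49 + (4*37)*(1/81) = 426/49 + 148*(1/81) = 426/49 + 148/81 = 41758/3969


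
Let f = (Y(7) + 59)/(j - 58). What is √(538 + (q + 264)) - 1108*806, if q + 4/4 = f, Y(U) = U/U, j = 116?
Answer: -893048 + √674511/29 ≈ -8.9302e+5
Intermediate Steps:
Y(U) = 1
f = 30/29 (f = (1 + 59)/(116 - 58) = 60/58 = 60*(1/58) = 30/29 ≈ 1.0345)
q = 1/29 (q = -1 + 30/29 = 1/29 ≈ 0.034483)
√(538 + (q + 264)) - 1108*806 = √(538 + (1/29 + 264)) - 1108*806 = √(538 + 7657/29) - 893048 = √(23259/29) - 893048 = √674511/29 - 893048 = -893048 + √674511/29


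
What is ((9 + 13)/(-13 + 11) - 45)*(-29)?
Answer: 1624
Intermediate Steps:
((9 + 13)/(-13 + 11) - 45)*(-29) = (22/(-2) - 45)*(-29) = (22*(-1/2) - 45)*(-29) = (-11 - 45)*(-29) = -56*(-29) = 1624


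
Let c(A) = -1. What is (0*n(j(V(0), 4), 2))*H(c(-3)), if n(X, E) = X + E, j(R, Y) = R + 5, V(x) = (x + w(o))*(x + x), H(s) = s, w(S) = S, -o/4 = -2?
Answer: 0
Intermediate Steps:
o = 8 (o = -4*(-2) = 8)
V(x) = 2*x*(8 + x) (V(x) = (x + 8)*(x + x) = (8 + x)*(2*x) = 2*x*(8 + x))
j(R, Y) = 5 + R
n(X, E) = E + X
(0*n(j(V(0), 4), 2))*H(c(-3)) = (0*(2 + (5 + 2*0*(8 + 0))))*(-1) = (0*(2 + (5 + 2*0*8)))*(-1) = (0*(2 + (5 + 0)))*(-1) = (0*(2 + 5))*(-1) = (0*7)*(-1) = 0*(-1) = 0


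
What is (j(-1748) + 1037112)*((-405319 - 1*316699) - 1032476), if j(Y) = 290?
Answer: -1820115584588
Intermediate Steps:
(j(-1748) + 1037112)*((-405319 - 1*316699) - 1032476) = (290 + 1037112)*((-405319 - 1*316699) - 1032476) = 1037402*((-405319 - 316699) - 1032476) = 1037402*(-722018 - 1032476) = 1037402*(-1754494) = -1820115584588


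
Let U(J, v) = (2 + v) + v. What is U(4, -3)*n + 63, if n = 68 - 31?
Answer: -85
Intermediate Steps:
n = 37
U(J, v) = 2 + 2*v
U(4, -3)*n + 63 = (2 + 2*(-3))*37 + 63 = (2 - 6)*37 + 63 = -4*37 + 63 = -148 + 63 = -85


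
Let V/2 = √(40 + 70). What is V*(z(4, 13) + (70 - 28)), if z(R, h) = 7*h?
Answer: 266*√110 ≈ 2789.8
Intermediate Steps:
V = 2*√110 (V = 2*√(40 + 70) = 2*√110 ≈ 20.976)
V*(z(4, 13) + (70 - 28)) = (2*√110)*(7*13 + (70 - 28)) = (2*√110)*(91 + 42) = (2*√110)*133 = 266*√110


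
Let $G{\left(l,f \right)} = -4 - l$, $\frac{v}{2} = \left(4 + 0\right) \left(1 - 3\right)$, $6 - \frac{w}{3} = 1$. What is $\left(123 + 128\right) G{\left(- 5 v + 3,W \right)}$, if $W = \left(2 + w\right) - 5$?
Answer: $-21837$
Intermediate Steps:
$w = 15$ ($w = 18 - 3 = 15$)
$v = -16$ ($v = 2 \left(4 + 0\right) \left(1 - 3\right) = 2 \cdot 4 \left(-2\right) = 2 \left(-8\right) = -16$)
$W = 12$ ($W = \left(2 + 15\right) - 5 = 17 - 5 = 12$)
$\left(123 + 128\right) G{\left(- 5 v + 3,W \right)} = \left(123 + 128\right) \left(-4 - \left(\left(-5\right) \left(-16\right) + 3\right)\right) = 251 \left(-4 - \left(80 + 3\right)\right) = 251 \left(-4 - 83\right) = 251 \left(-87\right) = -21837$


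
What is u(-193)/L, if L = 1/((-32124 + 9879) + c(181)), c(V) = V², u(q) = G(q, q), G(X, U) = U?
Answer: -2029588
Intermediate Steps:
u(q) = q
L = 1/10516 (L = 1/((-32124 + 9879) + 181²) = 1/(-22245 + 32761) = 1/10516 ≈ 9.5093e-5)
u(-193)/L = -193/1/10516 = -193*10516 = -2029588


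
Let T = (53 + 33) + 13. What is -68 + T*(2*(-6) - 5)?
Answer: -1751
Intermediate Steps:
T = 99 (T = 86 + 13 = 99)
-68 + T*(2*(-6) - 5) = -68 + 99*(2*(-6) - 5) = -68 + 99*(-12 - 5) = -68 + 99*(-17) = -68 - 1683 = -1751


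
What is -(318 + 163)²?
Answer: -231361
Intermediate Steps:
-(318 + 163)² = -1*481² = -1*231361 = -231361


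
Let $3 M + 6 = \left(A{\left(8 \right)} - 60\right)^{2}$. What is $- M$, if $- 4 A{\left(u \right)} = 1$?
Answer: $- \frac{57985}{48} \approx -1208.0$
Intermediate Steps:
$A{\left(u \right)} = - \frac{1}{4}$ ($A{\left(u \right)} = \left(- \frac{1}{4}\right) 1 = - \frac{1}{4}$)
$M = \frac{57985}{48}$ ($M = -2 + \frac{\left(- \frac{1}{4} - 60\right)^{2}}{3} = -2 + \frac{\left(- \frac{241}{4}\right)^{2}}{3} = -2 + \frac{1}{3} \cdot \frac{58081}{16} = -2 + \frac{58081}{48} = \frac{57985}{48} \approx 1208.0$)
$- M = \left(-1\right) \frac{57985}{48} = - \frac{57985}{48}$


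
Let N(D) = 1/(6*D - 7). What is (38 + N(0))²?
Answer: 70225/49 ≈ 1433.2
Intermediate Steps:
N(D) = 1/(-7 + 6*D)
(38 + N(0))² = (38 + 1/(-7 + 6*0))² = (38 + 1/(-7 + 0))² = (38 + 1/(-7))² = (38 - ⅐)² = (265/7)² = 70225/49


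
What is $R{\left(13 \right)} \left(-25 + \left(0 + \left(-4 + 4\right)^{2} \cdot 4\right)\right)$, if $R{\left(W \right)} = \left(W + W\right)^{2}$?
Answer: $-16900$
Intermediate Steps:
$R{\left(W \right)} = 4 W^{2}$ ($R{\left(W \right)} = \left(2 W\right)^{2} = 4 W^{2}$)
$R{\left(13 \right)} \left(-25 + \left(0 + \left(-4 + 4\right)^{2} \cdot 4\right)\right) = 4 \cdot 13^{2} \left(-25 + \left(0 + \left(-4 + 4\right)^{2} \cdot 4\right)\right) = 4 \cdot 169 \left(-25 + \left(0 + 0^{2} \cdot 4\right)\right) = 676 \left(-25 + \left(0 + 0 \cdot 4\right)\right) = 676 \left(-25 + \left(0 + 0\right)\right) = 676 \left(-25 + 0\right) = 676 \left(-25\right) = -16900$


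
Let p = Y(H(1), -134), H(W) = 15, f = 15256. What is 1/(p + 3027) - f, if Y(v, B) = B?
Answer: -44135607/2893 ≈ -15256.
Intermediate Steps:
p = -134
1/(p + 3027) - f = 1/(-134 + 3027) - 1*15256 = 1/2893 - 15256 = -44135607/2893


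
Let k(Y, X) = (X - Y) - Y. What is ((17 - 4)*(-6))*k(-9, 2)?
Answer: -1560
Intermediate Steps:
k(Y, X) = X - 2*Y
((17 - 4)*(-6))*k(-9, 2) = ((17 - 4)*(-6))*(2 - 2*(-9)) = (13*(-6))*(2 + 18) = -78*20 = -1560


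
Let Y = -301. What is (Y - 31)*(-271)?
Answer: 89972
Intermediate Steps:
(Y - 31)*(-271) = (-301 - 31)*(-271) = -332*(-271) = 89972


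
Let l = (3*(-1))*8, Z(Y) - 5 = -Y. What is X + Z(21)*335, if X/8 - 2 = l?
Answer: -5536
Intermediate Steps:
Z(Y) = 5 - Y
l = -24 (l = -3*8 = -24)
X = -176 (X = 16 + 8*(-24) = 16 - 192 = -176)
X + Z(21)*335 = -176 + (5 - 1*21)*335 = -176 + (5 - 21)*335 = -176 - 16*335 = -176 - 5360 = -5536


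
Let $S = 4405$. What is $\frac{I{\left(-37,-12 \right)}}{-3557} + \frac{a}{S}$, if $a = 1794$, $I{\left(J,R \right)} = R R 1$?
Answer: $\frac{5746938}{15668585} \approx 0.36678$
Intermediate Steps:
$I{\left(J,R \right)} = R^{2}$ ($I{\left(J,R \right)} = R^{2} \cdot 1 = R^{2}$)
$\frac{I{\left(-37,-12 \right)}}{-3557} + \frac{a}{S} = \frac{\left(-12\right)^{2}}{-3557} + \frac{1794}{4405} = 144 \left(- \frac{1}{3557}\right) + 1794 \cdot \frac{1}{4405} = - \frac{144}{3557} + \frac{1794}{4405} = \frac{5746938}{15668585}$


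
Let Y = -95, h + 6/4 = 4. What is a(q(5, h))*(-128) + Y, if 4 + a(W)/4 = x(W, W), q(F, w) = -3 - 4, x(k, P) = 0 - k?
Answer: -1631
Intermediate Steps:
h = 5/2 (h = -3/2 + 4 = 5/2 ≈ 2.5000)
x(k, P) = -k
q(F, w) = -7
a(W) = -16 - 4*W (a(W) = -16 + 4*(-W) = -16 - 4*W)
a(q(5, h))*(-128) + Y = (-16 - 4*(-7))*(-128) - 95 = (-16 + 28)*(-128) - 95 = 12*(-128) - 95 = -1536 - 95 = -1631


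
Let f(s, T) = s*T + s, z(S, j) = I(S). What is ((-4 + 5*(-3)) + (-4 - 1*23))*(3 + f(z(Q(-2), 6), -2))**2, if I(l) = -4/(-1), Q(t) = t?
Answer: -46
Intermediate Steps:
I(l) = 4 (I(l) = -4*(-1) = 4)
z(S, j) = 4
f(s, T) = s + T*s (f(s, T) = T*s + s = s + T*s)
((-4 + 5*(-3)) + (-4 - 1*23))*(3 + f(z(Q(-2), 6), -2))**2 = ((-4 + 5*(-3)) + (-4 - 1*23))*(3 + 4*(1 - 2))**2 = ((-4 - 15) + (-4 - 23))*(3 + 4*(-1))**2 = (-19 - 27)*(3 - 4)**2 = -46*(-1)**2 = -46*1 = -46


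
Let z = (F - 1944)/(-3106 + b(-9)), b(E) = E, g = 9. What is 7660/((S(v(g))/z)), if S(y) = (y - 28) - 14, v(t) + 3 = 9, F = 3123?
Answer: 50173/623 ≈ 80.535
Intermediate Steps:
v(t) = 6 (v(t) = -3 + 9 = 6)
z = -1179/3115 (z = (3123 - 1944)/(-3106 - 9) = 1179/(-3115) = 1179*(-1/3115) = -1179/3115 ≈ -0.37849)
S(y) = -42 + y (S(y) = (-28 + y) - 14 = -42 + y)
7660/((S(v(g))/z)) = 7660/(((-42 + 6)/(-1179/3115))) = 7660/((-36*(-3115/1179))) = 7660/(12460/131) = 7660*(131/12460) = 50173/623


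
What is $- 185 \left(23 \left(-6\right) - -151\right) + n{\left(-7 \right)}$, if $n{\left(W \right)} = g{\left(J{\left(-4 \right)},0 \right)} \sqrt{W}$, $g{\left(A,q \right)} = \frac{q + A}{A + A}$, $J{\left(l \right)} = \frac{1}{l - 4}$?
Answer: $-2405 + \frac{i \sqrt{7}}{2} \approx -2405.0 + 1.3229 i$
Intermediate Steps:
$J{\left(l \right)} = \frac{1}{-4 + l}$
$g{\left(A,q \right)} = \frac{A + q}{2 A}$
$n{\left(W \right)} = \frac{\sqrt{W}}{2}$ ($n{\left(W \right)} = \frac{\frac{1}{-4 - 4} + 0}{2 \frac{1}{-4 - 4}} \sqrt{W} = \frac{\frac{1}{-8} + 0}{2 \frac{1}{-8}} \sqrt{W} = \frac{- \frac{1}{8} + 0}{2 \left(- \frac{1}{8}\right)} \sqrt{W} = \frac{1}{2} \left(-8\right) \left(- \frac{1}{8}\right) \sqrt{W} = \frac{\sqrt{W}}{2}$)
$- 185 \left(23 \left(-6\right) - -151\right) + n{\left(-7 \right)} = - 185 \left(23 \left(-6\right) - -151\right) + \frac{\sqrt{-7}}{2} = - 185 \left(-138 + 151\right) + \frac{i \sqrt{7}}{2} = \left(-185\right) 13 + \frac{i \sqrt{7}}{2} = -2405 + \frac{i \sqrt{7}}{2}$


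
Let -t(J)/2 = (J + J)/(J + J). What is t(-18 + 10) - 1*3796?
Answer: -3798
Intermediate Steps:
t(J) = -2 (t(J) = -2*(J + J)/(J + J) = -2*2*J/(2*J) = -2*2*J*1/(2*J) = -2*1 = -2)
t(-18 + 10) - 1*3796 = -2 - 1*3796 = -2 - 3796 = -3798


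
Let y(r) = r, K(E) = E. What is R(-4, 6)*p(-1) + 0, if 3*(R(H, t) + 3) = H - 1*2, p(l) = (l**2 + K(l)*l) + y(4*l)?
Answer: 10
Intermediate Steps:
p(l) = 2*l**2 + 4*l (p(l) = (l**2 + l*l) + 4*l = (l**2 + l**2) + 4*l = 2*l**2 + 4*l)
R(H, t) = -11/3 + H/3 (R(H, t) = -3 + (H - 1*2)/3 = -3 + (H - 2)/3 = -3 + (-2 + H)/3 = -3 + (-2/3 + H/3) = -11/3 + H/3)
R(-4, 6)*p(-1) + 0 = (-11/3 + (1/3)*(-4))*(2*(-1)*(2 - 1)) + 0 = (-11/3 - 4/3)*(2*(-1)*1) + 0 = -5*(-2) + 0 = 10 + 0 = 10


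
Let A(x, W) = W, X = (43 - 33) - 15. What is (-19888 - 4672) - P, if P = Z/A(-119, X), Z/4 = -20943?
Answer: -206572/5 ≈ -41314.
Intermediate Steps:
Z = -83772 (Z = 4*(-20943) = -83772)
X = -5 (X = 10 - 15 = -5)
P = 83772/5 (P = -83772/(-5) = -83772*(-⅕) = 83772/5 ≈ 16754.)
(-19888 - 4672) - P = (-19888 - 4672) - 1*83772/5 = -24560 - 83772/5 = -206572/5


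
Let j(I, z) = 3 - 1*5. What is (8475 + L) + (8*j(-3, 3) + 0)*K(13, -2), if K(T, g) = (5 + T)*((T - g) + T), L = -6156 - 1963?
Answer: -7708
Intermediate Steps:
j(I, z) = -2 (j(I, z) = 3 - 5 = -2)
L = -8119
K(T, g) = (5 + T)*(-g + 2*T)
(8475 + L) + (8*j(-3, 3) + 0)*K(13, -2) = (8475 - 8119) + (8*(-2) + 0)*(-5*(-2) + 2*13² + 10*13 - 1*13*(-2)) = 356 + (-16 + 0)*(10 + 2*169 + 130 + 26) = 356 - 16*(10 + 338 + 130 + 26) = 356 - 16*504 = 356 - 8064 = -7708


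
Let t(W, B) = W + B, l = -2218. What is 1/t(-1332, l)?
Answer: -1/3550 ≈ -0.00028169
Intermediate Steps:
t(W, B) = B + W
1/t(-1332, l) = 1/(-2218 - 1332) = 1/(-3550) = -1/3550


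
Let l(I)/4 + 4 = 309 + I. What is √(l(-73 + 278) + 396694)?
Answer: √398734 ≈ 631.45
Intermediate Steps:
l(I) = 1220 + 4*I (l(I) = -16 + 4*(309 + I) = -16 + (1236 + 4*I) = 1220 + 4*I)
√(l(-73 + 278) + 396694) = √((1220 + 4*(-73 + 278)) + 396694) = √((1220 + 4*205) + 396694) = √((1220 + 820) + 396694) = √(2040 + 396694) = √398734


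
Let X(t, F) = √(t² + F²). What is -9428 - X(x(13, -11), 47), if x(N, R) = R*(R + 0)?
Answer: -9428 - 5*√674 ≈ -9557.8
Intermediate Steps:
x(N, R) = R² (x(N, R) = R*R = R²)
X(t, F) = √(F² + t²)
-9428 - X(x(13, -11), 47) = -9428 - √(47² + ((-11)²)²) = -9428 - √(2209 + 121²) = -9428 - √(2209 + 14641) = -9428 - √16850 = -9428 - 5*√674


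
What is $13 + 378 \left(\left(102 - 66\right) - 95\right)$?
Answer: $-22289$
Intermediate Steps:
$13 + 378 \left(\left(102 - 66\right) - 95\right) = 13 + 378 \left(36 - 95\right) = 13 + 378 \left(-59\right) = 13 - 22302 = -22289$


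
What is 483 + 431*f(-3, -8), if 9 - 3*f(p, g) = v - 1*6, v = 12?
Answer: 914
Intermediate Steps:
f(p, g) = 1 (f(p, g) = 3 - (12 - 1*6)/3 = 3 - (12 - 6)/3 = 3 - 1/3*6 = 3 - 2 = 1)
483 + 431*f(-3, -8) = 483 + 431*1 = 483 + 431 = 914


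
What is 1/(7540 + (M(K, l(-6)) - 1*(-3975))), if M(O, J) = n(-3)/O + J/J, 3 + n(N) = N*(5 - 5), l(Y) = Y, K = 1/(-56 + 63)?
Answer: 1/11495 ≈ 8.6994e-5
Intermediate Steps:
K = 1/7 ≈ 0.14286
n(N) = -3 (n(N) = -3 + N*(5 - 5) = -3 + N*0 = -3 + 0 = -3)
M(O, J) = 1 - 3/O (M(O, J) = -3/O + J/J = -3/O + 1 = 1 - 3/O)
1/(7540 + (M(K, l(-6)) - 1*(-3975))) = 1/(7540 + ((-3 + 1/7)/(1/7) - 1*(-3975))) = 1/(7540 + (7*(-20/7) + 3975)) = 1/(7540 + (-20 + 3975)) = 1/(7540 + 3955) = 1/11495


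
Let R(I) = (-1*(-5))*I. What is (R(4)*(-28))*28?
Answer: -15680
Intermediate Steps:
R(I) = 5*I
(R(4)*(-28))*28 = ((5*4)*(-28))*28 = (20*(-28))*28 = -560*28 = -15680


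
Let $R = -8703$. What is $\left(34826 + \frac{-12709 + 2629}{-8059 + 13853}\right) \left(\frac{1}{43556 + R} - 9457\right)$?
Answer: $- \frac{33252472977151240}{100969141} \approx -3.2933 \cdot 10^{8}$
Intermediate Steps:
$\left(34826 + \frac{-12709 + 2629}{-8059 + 13853}\right) \left(\frac{1}{43556 + R} - 9457\right) = \left(34826 + \frac{-12709 + 2629}{-8059 + 13853}\right) \left(\frac{1}{43556 - 8703} - 9457\right) = \left(34826 - \frac{10080}{5794}\right) \left(\frac{1}{34853} - 9457\right) = \left(34826 - \frac{5040}{2897}\right) \left(\frac{1}{34853} - 9457\right) = \left(34826 - \frac{5040}{2897}\right) \left(- \frac{329604820}{34853}\right) = \frac{100885882}{2897} \left(- \frac{329604820}{34853}\right) = - \frac{33252472977151240}{100969141}$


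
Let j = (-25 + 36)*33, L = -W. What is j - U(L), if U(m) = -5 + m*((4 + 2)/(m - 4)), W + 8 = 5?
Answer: 386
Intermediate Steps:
W = -3 (W = -8 + 5 = -3)
L = 3 (L = -1*(-3) = 3)
U(m) = -5 + 6*m/(-4 + m) (U(m) = -5 + m*(6/(-4 + m)) = -5 + 6*m/(-4 + m))
j = 363 (j = 11*33 = 363)
j - U(L) = 363 - (20 + 3)/(-4 + 3) = 363 - 23/(-1) = 363 - (-1)*23 = 363 - 1*(-23) = 363 + 23 = 386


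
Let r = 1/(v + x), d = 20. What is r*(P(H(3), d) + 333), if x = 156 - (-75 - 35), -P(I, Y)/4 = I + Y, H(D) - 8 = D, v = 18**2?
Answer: 209/590 ≈ 0.35424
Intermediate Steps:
v = 324
H(D) = 8 + D
P(I, Y) = -4*I - 4*Y (P(I, Y) = -4*(I + Y) = -4*I - 4*Y)
x = 266 (x = 156 - 1*(-110) = 156 + 110 = 266)
r = 1/590 (r = 1/(324 + 266) = 1/590 ≈ 0.0016949)
r*(P(H(3), d) + 333) = ((-4*(8 + 3) - 4*20) + 333)/590 = ((-4*11 - 80) + 333)/590 = ((-44 - 80) + 333)/590 = (-124 + 333)/590 = (1/590)*209 = 209/590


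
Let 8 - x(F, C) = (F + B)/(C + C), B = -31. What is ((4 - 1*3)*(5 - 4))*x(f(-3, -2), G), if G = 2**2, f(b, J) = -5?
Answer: 25/2 ≈ 12.500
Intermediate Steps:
G = 4
x(F, C) = 8 - (-31 + F)/(2*C) (x(F, C) = 8 - (F - 31)/(C + C) = 8 - (-31 + F)/(2*C))
((4 - 1*3)*(5 - 4))*x(f(-3, -2), G) = ((4 - 1*3)*(5 - 4))*((1/2)*(31 - 1*(-5) + 16*4)/4) = ((4 - 3)*1)*((1/2)*(1/4)*(31 + 5 + 64)) = (1*1)*((1/2)*(1/4)*100) = 1*(25/2) = 25/2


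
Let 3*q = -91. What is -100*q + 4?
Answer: 9112/3 ≈ 3037.3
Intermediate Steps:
q = -91/3 (q = (⅓)*(-91) = -91/3 ≈ -30.333)
-100*q + 4 = -100*(-91/3) + 4 = 9100/3 + 4 = 9112/3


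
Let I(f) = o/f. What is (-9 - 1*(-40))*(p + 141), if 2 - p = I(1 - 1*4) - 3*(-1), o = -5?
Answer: 12865/3 ≈ 4288.3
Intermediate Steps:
I(f) = -5/f
p = -8/3 (p = 2 - (-5/(1 - 1*4) - 3*(-1)) = 2 - (-5/(1 - 4) + 3) = 2 - (-5/(-3) + 3) = 2 - (-5*(-⅓) + 3) = 2 - (5/3 + 3) = 2 - 1*14/3 = 2 - 14/3 = -8/3 ≈ -2.6667)
(-9 - 1*(-40))*(p + 141) = (-9 - 1*(-40))*(-8/3 + 141) = (-9 + 40)*(415/3) = 31*(415/3) = 12865/3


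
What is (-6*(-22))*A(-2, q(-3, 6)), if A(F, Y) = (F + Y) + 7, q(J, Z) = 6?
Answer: 1452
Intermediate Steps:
A(F, Y) = 7 + F + Y
(-6*(-22))*A(-2, q(-3, 6)) = (-6*(-22))*(7 - 2 + 6) = 132*11 = 1452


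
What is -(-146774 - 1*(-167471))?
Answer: -20697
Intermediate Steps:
-(-146774 - 1*(-167471)) = -(-146774 + 167471) = -1*20697 = -20697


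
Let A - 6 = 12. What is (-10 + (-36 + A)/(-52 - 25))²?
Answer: 565504/5929 ≈ 95.379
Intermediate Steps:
A = 18 (A = 6 + 12 = 18)
(-10 + (-36 + A)/(-52 - 25))² = (-10 + (-36 + 18)/(-52 - 25))² = (-10 - 18/(-77))² = (-10 - 18*(-1/77))² = (-10 + 18/77)² = (-752/77)² = 565504/5929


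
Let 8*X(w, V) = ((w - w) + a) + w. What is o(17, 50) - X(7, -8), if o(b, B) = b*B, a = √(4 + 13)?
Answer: 6793/8 - √17/8 ≈ 848.61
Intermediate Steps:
a = √17 ≈ 4.1231
X(w, V) = w/8 + √17/8 (X(w, V) = (((w - w) + √17) + w)/8 = ((0 + √17) + w)/8 = (√17 + w)/8 = (w + √17)/8 = w/8 + √17/8)
o(b, B) = B*b
o(17, 50) - X(7, -8) = 50*17 - ((⅛)*7 + √17/8) = 850 - (7/8 + √17/8) = 850 + (-7/8 - √17/8) = 6793/8 - √17/8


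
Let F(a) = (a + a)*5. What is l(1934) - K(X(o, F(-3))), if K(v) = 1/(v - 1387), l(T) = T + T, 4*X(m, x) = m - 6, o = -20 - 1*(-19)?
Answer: 21486744/5555 ≈ 3868.0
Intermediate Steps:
o = -1 (o = -20 + 19 = -1)
F(a) = 10*a (F(a) = (2*a)*5 = 10*a)
X(m, x) = -3/2 + m/4 (X(m, x) = (m - 6)/4 = (-6 + m)/4 = -3/2 + m/4)
l(T) = 2*T
K(v) = 1/(-1387 + v)
l(1934) - K(X(o, F(-3))) = 2*1934 - 1/(-1387 + (-3/2 + (1/4)*(-1))) = 3868 - 1/(-1387 + (-3/2 - 1/4)) = 3868 - 1/(-1387 - 7/4) = 3868 - 1/(-5555/4) = 3868 - 1*(-4/5555) = 3868 + 4/5555 = 21486744/5555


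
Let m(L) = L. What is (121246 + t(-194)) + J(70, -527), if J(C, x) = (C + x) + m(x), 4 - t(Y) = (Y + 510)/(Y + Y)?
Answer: 11665881/97 ≈ 1.2027e+5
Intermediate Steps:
t(Y) = 4 - (510 + Y)/(2*Y) (t(Y) = 4 - (Y + 510)/(Y + Y) = 4 - (510 + Y)/(2*Y))
J(C, x) = C + 2*x (J(C, x) = (C + x) + x = C + 2*x)
(121246 + t(-194)) + J(70, -527) = (121246 + (7/2 - 255/(-194))) + (70 + 2*(-527)) = (121246 + (7/2 - 255*(-1/194))) + (70 - 1054) = (121246 + (7/2 + 255/194)) - 984 = (121246 + 467/97) - 984 = 11761329/97 - 984 = 11665881/97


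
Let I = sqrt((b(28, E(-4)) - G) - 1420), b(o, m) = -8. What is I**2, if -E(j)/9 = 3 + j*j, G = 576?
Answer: -2004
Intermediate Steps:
E(j) = -27 - 9*j**2 (E(j) = -9*(3 + j*j) = -9*(3 + j**2) = -27 - 9*j**2)
I = 2*I*sqrt(501) (I = sqrt((-8 - 1*576) - 1420) = sqrt((-8 - 576) - 1420) = sqrt(-584 - 1420) = sqrt(-2004) = 2*I*sqrt(501) ≈ 44.766*I)
I**2 = (2*I*sqrt(501))**2 = -2004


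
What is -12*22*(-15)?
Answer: 3960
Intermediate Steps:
-12*22*(-15) = -264*(-15) = 3960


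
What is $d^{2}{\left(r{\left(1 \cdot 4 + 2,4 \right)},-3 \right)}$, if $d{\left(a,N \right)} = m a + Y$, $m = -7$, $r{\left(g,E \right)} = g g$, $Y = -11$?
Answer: $69169$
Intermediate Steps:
$r{\left(g,E \right)} = g^{2}$
$d{\left(a,N \right)} = -11 - 7 a$ ($d{\left(a,N \right)} = - 7 a - 11 = -11 - 7 a$)
$d^{2}{\left(r{\left(1 \cdot 4 + 2,4 \right)},-3 \right)} = \left(-11 - 7 \left(1 \cdot 4 + 2\right)^{2}\right)^{2} = \left(-11 - 7 \left(4 + 2\right)^{2}\right)^{2} = \left(-11 - 7 \cdot 6^{2}\right)^{2} = \left(-11 - 252\right)^{2} = \left(-263\right)^{2} = 69169$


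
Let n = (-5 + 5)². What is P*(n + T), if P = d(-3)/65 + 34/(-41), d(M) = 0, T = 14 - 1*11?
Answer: -102/41 ≈ -2.4878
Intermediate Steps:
n = 0 (n = 0² = 0)
T = 3 (T = 14 - 11 = 3)
P = -34/41 (P = 0/65 + 34/(-41) = 0*(1/65) + 34*(-1/41) = 0 - 34/41 = -34/41 ≈ -0.82927)
P*(n + T) = -34*(0 + 3)/41 = -34/41*3 = -102/41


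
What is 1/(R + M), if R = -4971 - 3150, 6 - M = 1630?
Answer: -1/9745 ≈ -0.00010262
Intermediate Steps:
M = -1624 (M = 6 - 1*1630 = 6 - 1630 = -1624)
R = -8121
1/(R + M) = 1/(-8121 - 1624) = 1/(-9745) = -1/9745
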